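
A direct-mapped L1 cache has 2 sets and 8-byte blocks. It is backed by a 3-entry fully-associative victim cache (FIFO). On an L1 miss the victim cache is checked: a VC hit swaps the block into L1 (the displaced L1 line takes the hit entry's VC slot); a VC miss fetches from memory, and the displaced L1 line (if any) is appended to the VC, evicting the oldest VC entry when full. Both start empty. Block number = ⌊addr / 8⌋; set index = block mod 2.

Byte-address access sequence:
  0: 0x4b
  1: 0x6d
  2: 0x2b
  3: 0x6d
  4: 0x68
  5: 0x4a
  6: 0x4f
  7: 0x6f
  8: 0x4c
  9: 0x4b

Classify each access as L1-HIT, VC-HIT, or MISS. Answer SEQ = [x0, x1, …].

SEQ = [MISS, MISS, MISS, VC-HIT, L1-HIT, VC-HIT, L1-HIT, VC-HIT, VC-HIT, L1-HIT]

  [0] addr=0x4b blk=9 s=1: MISS | VC []
  [1] addr=0x6d blk=13 s=1: MISS | VC [9]
  [2] addr=0x2b blk=5 s=1: MISS | VC [9, 13]
  [3] addr=0x6d blk=13 s=1: VC-HIT | VC [9, 5]
  [4] addr=0x68 blk=13 s=1: L1-HIT | VC [9, 5]
  [5] addr=0x4a blk=9 s=1: VC-HIT | VC [13, 5]
  [6] addr=0x4f blk=9 s=1: L1-HIT | VC [13, 5]
  [7] addr=0x6f blk=13 s=1: VC-HIT | VC [9, 5]
  [8] addr=0x4c blk=9 s=1: VC-HIT | VC [13, 5]
  [9] addr=0x4b blk=9 s=1: L1-HIT | VC [13, 5]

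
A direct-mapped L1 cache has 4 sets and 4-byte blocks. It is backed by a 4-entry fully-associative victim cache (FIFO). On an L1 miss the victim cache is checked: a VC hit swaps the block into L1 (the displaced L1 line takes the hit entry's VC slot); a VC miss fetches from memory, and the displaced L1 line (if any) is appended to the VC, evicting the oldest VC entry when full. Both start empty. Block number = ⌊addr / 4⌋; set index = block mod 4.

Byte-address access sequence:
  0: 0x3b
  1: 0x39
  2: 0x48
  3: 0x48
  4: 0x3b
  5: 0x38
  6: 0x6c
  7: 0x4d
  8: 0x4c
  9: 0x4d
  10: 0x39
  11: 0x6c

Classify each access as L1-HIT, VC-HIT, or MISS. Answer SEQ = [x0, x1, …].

0: 0x3b (blk 14, set 2) → MISS  vc=[]
1: 0x39 (blk 14, set 2) → L1-HIT  vc=[]
2: 0x48 (blk 18, set 2) → MISS  vc=[14]
3: 0x48 (blk 18, set 2) → L1-HIT  vc=[14]
4: 0x3b (blk 14, set 2) → VC-HIT  vc=[18]
5: 0x38 (blk 14, set 2) → L1-HIT  vc=[18]
6: 0x6c (blk 27, set 3) → MISS  vc=[18]
7: 0x4d (blk 19, set 3) → MISS  vc=[18, 27]
8: 0x4c (blk 19, set 3) → L1-HIT  vc=[18, 27]
9: 0x4d (blk 19, set 3) → L1-HIT  vc=[18, 27]
10: 0x39 (blk 14, set 2) → L1-HIT  vc=[18, 27]
11: 0x6c (blk 27, set 3) → VC-HIT  vc=[18, 19]

SEQ = [MISS, L1-HIT, MISS, L1-HIT, VC-HIT, L1-HIT, MISS, MISS, L1-HIT, L1-HIT, L1-HIT, VC-HIT]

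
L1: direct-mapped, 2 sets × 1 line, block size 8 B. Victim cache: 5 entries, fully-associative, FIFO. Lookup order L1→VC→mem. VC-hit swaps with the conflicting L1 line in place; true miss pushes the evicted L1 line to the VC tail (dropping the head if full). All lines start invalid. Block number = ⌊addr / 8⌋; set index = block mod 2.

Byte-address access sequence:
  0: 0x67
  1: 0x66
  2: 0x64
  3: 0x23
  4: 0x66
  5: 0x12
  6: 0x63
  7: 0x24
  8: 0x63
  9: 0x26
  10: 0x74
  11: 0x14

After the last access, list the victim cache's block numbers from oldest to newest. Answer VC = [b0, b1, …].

VC = [12, 14, 4]

#0 0x67→b12/s0 MISS; vc=[]
#1 0x66→b12/s0 L1-HIT; vc=[]
#2 0x64→b12/s0 L1-HIT; vc=[]
#3 0x23→b4/s0 MISS; vc=[12]
#4 0x66→b12/s0 VC-HIT; vc=[4]
#5 0x12→b2/s0 MISS; vc=[4,12]
#6 0x63→b12/s0 VC-HIT; vc=[4,2]
#7 0x24→b4/s0 VC-HIT; vc=[12,2]
#8 0x63→b12/s0 VC-HIT; vc=[4,2]
#9 0x26→b4/s0 VC-HIT; vc=[12,2]
#10 0x74→b14/s0 MISS; vc=[12,2,4]
#11 0x14→b2/s0 VC-HIT; vc=[12,14,4]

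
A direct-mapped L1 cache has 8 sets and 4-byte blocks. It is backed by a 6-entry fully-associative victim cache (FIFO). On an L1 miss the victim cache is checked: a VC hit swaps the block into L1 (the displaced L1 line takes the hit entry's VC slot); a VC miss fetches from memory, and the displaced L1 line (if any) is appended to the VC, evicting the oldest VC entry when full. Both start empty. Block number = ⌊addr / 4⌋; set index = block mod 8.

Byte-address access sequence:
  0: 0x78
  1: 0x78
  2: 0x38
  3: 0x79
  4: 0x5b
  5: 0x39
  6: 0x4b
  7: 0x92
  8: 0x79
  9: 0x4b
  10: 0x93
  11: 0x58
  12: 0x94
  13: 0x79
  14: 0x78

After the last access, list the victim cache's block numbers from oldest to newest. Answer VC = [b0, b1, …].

VC = [22, 14]

#0 0x78→b30/s6 MISS; vc=[]
#1 0x78→b30/s6 L1-HIT; vc=[]
#2 0x38→b14/s6 MISS; vc=[30]
#3 0x79→b30/s6 VC-HIT; vc=[14]
#4 0x5b→b22/s6 MISS; vc=[14,30]
#5 0x39→b14/s6 VC-HIT; vc=[22,30]
#6 0x4b→b18/s2 MISS; vc=[22,30]
#7 0x92→b36/s4 MISS; vc=[22,30]
#8 0x79→b30/s6 VC-HIT; vc=[22,14]
#9 0x4b→b18/s2 L1-HIT; vc=[22,14]
#10 0x93→b36/s4 L1-HIT; vc=[22,14]
#11 0x58→b22/s6 VC-HIT; vc=[30,14]
#12 0x94→b37/s5 MISS; vc=[30,14]
#13 0x79→b30/s6 VC-HIT; vc=[22,14]
#14 0x78→b30/s6 L1-HIT; vc=[22,14]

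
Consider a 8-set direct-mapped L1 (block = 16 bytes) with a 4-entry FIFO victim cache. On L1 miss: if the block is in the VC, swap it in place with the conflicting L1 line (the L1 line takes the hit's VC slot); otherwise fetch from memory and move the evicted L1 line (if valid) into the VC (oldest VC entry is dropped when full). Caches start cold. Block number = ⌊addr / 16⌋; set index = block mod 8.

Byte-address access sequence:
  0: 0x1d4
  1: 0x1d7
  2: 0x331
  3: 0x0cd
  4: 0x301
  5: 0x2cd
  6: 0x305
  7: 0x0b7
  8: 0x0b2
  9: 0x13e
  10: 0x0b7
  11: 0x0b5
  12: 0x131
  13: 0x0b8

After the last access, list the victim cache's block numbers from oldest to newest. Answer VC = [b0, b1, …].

VC = [12, 51, 19]

#0 0x1d4→b29/s5 MISS; vc=[]
#1 0x1d7→b29/s5 L1-HIT; vc=[]
#2 0x331→b51/s3 MISS; vc=[]
#3 0xcd→b12/s4 MISS; vc=[]
#4 0x301→b48/s0 MISS; vc=[]
#5 0x2cd→b44/s4 MISS; vc=[12]
#6 0x305→b48/s0 L1-HIT; vc=[12]
#7 0xb7→b11/s3 MISS; vc=[12,51]
#8 0xb2→b11/s3 L1-HIT; vc=[12,51]
#9 0x13e→b19/s3 MISS; vc=[12,51,11]
#10 0xb7→b11/s3 VC-HIT; vc=[12,51,19]
#11 0xb5→b11/s3 L1-HIT; vc=[12,51,19]
#12 0x131→b19/s3 VC-HIT; vc=[12,51,11]
#13 0xb8→b11/s3 VC-HIT; vc=[12,51,19]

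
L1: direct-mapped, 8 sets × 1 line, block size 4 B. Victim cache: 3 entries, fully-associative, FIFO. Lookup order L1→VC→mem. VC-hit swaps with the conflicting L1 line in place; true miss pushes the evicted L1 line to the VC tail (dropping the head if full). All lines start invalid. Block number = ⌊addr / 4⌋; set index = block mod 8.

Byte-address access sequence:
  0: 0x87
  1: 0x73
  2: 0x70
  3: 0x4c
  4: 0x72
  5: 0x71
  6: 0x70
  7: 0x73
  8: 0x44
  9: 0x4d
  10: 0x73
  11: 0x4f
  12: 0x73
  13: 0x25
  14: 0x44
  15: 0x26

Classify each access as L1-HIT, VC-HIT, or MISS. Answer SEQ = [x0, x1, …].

#0 0x87→b33/s1 MISS; vc=[]
#1 0x73→b28/s4 MISS; vc=[]
#2 0x70→b28/s4 L1-HIT; vc=[]
#3 0x4c→b19/s3 MISS; vc=[]
#4 0x72→b28/s4 L1-HIT; vc=[]
#5 0x71→b28/s4 L1-HIT; vc=[]
#6 0x70→b28/s4 L1-HIT; vc=[]
#7 0x73→b28/s4 L1-HIT; vc=[]
#8 0x44→b17/s1 MISS; vc=[33]
#9 0x4d→b19/s3 L1-HIT; vc=[33]
#10 0x73→b28/s4 L1-HIT; vc=[33]
#11 0x4f→b19/s3 L1-HIT; vc=[33]
#12 0x73→b28/s4 L1-HIT; vc=[33]
#13 0x25→b9/s1 MISS; vc=[33,17]
#14 0x44→b17/s1 VC-HIT; vc=[33,9]
#15 0x26→b9/s1 VC-HIT; vc=[33,17]

SEQ = [MISS, MISS, L1-HIT, MISS, L1-HIT, L1-HIT, L1-HIT, L1-HIT, MISS, L1-HIT, L1-HIT, L1-HIT, L1-HIT, MISS, VC-HIT, VC-HIT]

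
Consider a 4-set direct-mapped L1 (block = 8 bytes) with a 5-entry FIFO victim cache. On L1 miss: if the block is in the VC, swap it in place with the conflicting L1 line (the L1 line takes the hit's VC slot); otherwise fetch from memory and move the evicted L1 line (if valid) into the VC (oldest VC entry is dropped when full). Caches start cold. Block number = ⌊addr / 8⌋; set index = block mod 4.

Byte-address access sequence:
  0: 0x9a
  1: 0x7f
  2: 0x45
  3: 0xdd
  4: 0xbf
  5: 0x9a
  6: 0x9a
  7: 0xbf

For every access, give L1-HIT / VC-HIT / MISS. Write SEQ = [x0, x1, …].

0: 0x9a (blk 19, set 3) → MISS  vc=[]
1: 0x7f (blk 15, set 3) → MISS  vc=[19]
2: 0x45 (blk 8, set 0) → MISS  vc=[19]
3: 0xdd (blk 27, set 3) → MISS  vc=[19, 15]
4: 0xbf (blk 23, set 3) → MISS  vc=[19, 15, 27]
5: 0x9a (blk 19, set 3) → VC-HIT  vc=[23, 15, 27]
6: 0x9a (blk 19, set 3) → L1-HIT  vc=[23, 15, 27]
7: 0xbf (blk 23, set 3) → VC-HIT  vc=[19, 15, 27]

SEQ = [MISS, MISS, MISS, MISS, MISS, VC-HIT, L1-HIT, VC-HIT]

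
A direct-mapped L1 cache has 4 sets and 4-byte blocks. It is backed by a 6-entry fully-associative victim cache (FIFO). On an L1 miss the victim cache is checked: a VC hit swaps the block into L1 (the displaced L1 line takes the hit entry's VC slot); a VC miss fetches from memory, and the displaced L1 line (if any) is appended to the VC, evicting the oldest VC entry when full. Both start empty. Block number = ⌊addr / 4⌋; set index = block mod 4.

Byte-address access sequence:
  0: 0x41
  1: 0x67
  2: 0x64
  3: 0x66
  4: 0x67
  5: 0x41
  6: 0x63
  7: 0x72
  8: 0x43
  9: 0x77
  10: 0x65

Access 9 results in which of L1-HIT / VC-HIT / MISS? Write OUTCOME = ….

OUTCOME = MISS

  [0] addr=0x41 blk=16 s=0: MISS | VC []
  [1] addr=0x67 blk=25 s=1: MISS | VC []
  [2] addr=0x64 blk=25 s=1: L1-HIT | VC []
  [3] addr=0x66 blk=25 s=1: L1-HIT | VC []
  [4] addr=0x67 blk=25 s=1: L1-HIT | VC []
  [5] addr=0x41 blk=16 s=0: L1-HIT | VC []
  [6] addr=0x63 blk=24 s=0: MISS | VC [16]
  [7] addr=0x72 blk=28 s=0: MISS | VC [16, 24]
  [8] addr=0x43 blk=16 s=0: VC-HIT | VC [28, 24]
  [9] addr=0x77 blk=29 s=1: MISS | VC [28, 24, 25]
  [10] addr=0x65 blk=25 s=1: VC-HIT | VC [28, 24, 29]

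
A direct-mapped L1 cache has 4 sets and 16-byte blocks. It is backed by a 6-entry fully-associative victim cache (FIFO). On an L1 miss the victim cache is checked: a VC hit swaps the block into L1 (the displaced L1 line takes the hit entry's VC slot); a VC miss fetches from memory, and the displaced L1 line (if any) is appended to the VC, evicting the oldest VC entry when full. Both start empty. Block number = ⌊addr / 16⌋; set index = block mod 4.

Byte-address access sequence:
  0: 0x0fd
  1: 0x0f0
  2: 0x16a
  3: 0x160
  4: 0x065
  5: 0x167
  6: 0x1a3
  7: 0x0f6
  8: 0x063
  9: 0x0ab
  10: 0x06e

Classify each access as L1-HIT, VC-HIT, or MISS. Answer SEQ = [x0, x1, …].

SEQ = [MISS, L1-HIT, MISS, L1-HIT, MISS, VC-HIT, MISS, L1-HIT, VC-HIT, MISS, VC-HIT]

0: 0xfd (blk 15, set 3) → MISS  vc=[]
1: 0xf0 (blk 15, set 3) → L1-HIT  vc=[]
2: 0x16a (blk 22, set 2) → MISS  vc=[]
3: 0x160 (blk 22, set 2) → L1-HIT  vc=[]
4: 0x65 (blk 6, set 2) → MISS  vc=[22]
5: 0x167 (blk 22, set 2) → VC-HIT  vc=[6]
6: 0x1a3 (blk 26, set 2) → MISS  vc=[6, 22]
7: 0xf6 (blk 15, set 3) → L1-HIT  vc=[6, 22]
8: 0x63 (blk 6, set 2) → VC-HIT  vc=[26, 22]
9: 0xab (blk 10, set 2) → MISS  vc=[26, 22, 6]
10: 0x6e (blk 6, set 2) → VC-HIT  vc=[26, 22, 10]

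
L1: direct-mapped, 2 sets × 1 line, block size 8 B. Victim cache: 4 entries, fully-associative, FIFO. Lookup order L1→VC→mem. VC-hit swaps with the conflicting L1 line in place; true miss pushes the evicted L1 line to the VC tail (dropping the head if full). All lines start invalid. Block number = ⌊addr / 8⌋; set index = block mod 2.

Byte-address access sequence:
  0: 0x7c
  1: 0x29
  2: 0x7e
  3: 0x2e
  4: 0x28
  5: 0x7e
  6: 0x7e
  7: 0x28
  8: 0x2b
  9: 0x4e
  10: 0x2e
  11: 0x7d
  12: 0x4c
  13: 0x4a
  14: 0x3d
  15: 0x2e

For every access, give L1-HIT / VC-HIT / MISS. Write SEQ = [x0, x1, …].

SEQ = [MISS, MISS, VC-HIT, VC-HIT, L1-HIT, VC-HIT, L1-HIT, VC-HIT, L1-HIT, MISS, VC-HIT, VC-HIT, VC-HIT, L1-HIT, MISS, VC-HIT]

0: 0x7c (blk 15, set 1) → MISS  vc=[]
1: 0x29 (blk 5, set 1) → MISS  vc=[15]
2: 0x7e (blk 15, set 1) → VC-HIT  vc=[5]
3: 0x2e (blk 5, set 1) → VC-HIT  vc=[15]
4: 0x28 (blk 5, set 1) → L1-HIT  vc=[15]
5: 0x7e (blk 15, set 1) → VC-HIT  vc=[5]
6: 0x7e (blk 15, set 1) → L1-HIT  vc=[5]
7: 0x28 (blk 5, set 1) → VC-HIT  vc=[15]
8: 0x2b (blk 5, set 1) → L1-HIT  vc=[15]
9: 0x4e (blk 9, set 1) → MISS  vc=[15, 5]
10: 0x2e (blk 5, set 1) → VC-HIT  vc=[15, 9]
11: 0x7d (blk 15, set 1) → VC-HIT  vc=[5, 9]
12: 0x4c (blk 9, set 1) → VC-HIT  vc=[5, 15]
13: 0x4a (blk 9, set 1) → L1-HIT  vc=[5, 15]
14: 0x3d (blk 7, set 1) → MISS  vc=[5, 15, 9]
15: 0x2e (blk 5, set 1) → VC-HIT  vc=[7, 15, 9]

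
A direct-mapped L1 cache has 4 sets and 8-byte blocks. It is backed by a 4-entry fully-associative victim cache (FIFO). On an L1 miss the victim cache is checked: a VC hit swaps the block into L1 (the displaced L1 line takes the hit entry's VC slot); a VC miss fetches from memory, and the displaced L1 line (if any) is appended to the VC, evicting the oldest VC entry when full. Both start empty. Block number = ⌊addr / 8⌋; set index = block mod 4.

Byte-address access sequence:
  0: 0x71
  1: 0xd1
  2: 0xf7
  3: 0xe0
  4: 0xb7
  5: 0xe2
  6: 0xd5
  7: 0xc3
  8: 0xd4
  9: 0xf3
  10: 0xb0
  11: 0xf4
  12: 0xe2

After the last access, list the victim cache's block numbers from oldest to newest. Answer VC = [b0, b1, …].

VC = [14, 22, 26, 24]

  [0] addr=0x71 blk=14 s=2: MISS | VC []
  [1] addr=0xd1 blk=26 s=2: MISS | VC [14]
  [2] addr=0xf7 blk=30 s=2: MISS | VC [14, 26]
  [3] addr=0xe0 blk=28 s=0: MISS | VC [14, 26]
  [4] addr=0xb7 blk=22 s=2: MISS | VC [14, 26, 30]
  [5] addr=0xe2 blk=28 s=0: L1-HIT | VC [14, 26, 30]
  [6] addr=0xd5 blk=26 s=2: VC-HIT | VC [14, 22, 30]
  [7] addr=0xc3 blk=24 s=0: MISS | VC [14, 22, 30, 28]
  [8] addr=0xd4 blk=26 s=2: L1-HIT | VC [14, 22, 30, 28]
  [9] addr=0xf3 blk=30 s=2: VC-HIT | VC [14, 22, 26, 28]
  [10] addr=0xb0 blk=22 s=2: VC-HIT | VC [14, 30, 26, 28]
  [11] addr=0xf4 blk=30 s=2: VC-HIT | VC [14, 22, 26, 28]
  [12] addr=0xe2 blk=28 s=0: VC-HIT | VC [14, 22, 26, 24]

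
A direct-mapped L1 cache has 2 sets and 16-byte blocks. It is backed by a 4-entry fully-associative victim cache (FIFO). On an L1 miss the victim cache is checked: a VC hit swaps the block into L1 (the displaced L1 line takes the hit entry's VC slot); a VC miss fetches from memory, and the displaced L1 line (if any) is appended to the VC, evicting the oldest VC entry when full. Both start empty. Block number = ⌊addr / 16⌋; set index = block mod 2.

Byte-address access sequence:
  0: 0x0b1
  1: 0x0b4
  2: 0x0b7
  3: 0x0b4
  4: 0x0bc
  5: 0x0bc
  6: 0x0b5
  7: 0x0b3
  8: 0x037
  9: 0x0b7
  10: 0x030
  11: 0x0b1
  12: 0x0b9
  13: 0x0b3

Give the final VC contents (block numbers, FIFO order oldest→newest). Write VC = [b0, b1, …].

VC = [3]

#0 0xb1→b11/s1 MISS; vc=[]
#1 0xb4→b11/s1 L1-HIT; vc=[]
#2 0xb7→b11/s1 L1-HIT; vc=[]
#3 0xb4→b11/s1 L1-HIT; vc=[]
#4 0xbc→b11/s1 L1-HIT; vc=[]
#5 0xbc→b11/s1 L1-HIT; vc=[]
#6 0xb5→b11/s1 L1-HIT; vc=[]
#7 0xb3→b11/s1 L1-HIT; vc=[]
#8 0x37→b3/s1 MISS; vc=[11]
#9 0xb7→b11/s1 VC-HIT; vc=[3]
#10 0x30→b3/s1 VC-HIT; vc=[11]
#11 0xb1→b11/s1 VC-HIT; vc=[3]
#12 0xb9→b11/s1 L1-HIT; vc=[3]
#13 0xb3→b11/s1 L1-HIT; vc=[3]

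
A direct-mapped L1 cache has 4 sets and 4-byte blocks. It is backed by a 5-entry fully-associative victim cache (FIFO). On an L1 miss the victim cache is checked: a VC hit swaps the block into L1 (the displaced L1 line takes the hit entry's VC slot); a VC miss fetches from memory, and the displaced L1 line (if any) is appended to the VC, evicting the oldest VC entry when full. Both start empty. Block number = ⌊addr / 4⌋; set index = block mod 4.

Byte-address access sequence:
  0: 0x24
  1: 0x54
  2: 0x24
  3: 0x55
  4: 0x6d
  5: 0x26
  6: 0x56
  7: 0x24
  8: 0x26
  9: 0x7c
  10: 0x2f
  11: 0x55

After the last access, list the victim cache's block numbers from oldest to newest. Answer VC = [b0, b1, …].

0: 0x24 (blk 9, set 1) → MISS  vc=[]
1: 0x54 (blk 21, set 1) → MISS  vc=[9]
2: 0x24 (blk 9, set 1) → VC-HIT  vc=[21]
3: 0x55 (blk 21, set 1) → VC-HIT  vc=[9]
4: 0x6d (blk 27, set 3) → MISS  vc=[9]
5: 0x26 (blk 9, set 1) → VC-HIT  vc=[21]
6: 0x56 (blk 21, set 1) → VC-HIT  vc=[9]
7: 0x24 (blk 9, set 1) → VC-HIT  vc=[21]
8: 0x26 (blk 9, set 1) → L1-HIT  vc=[21]
9: 0x7c (blk 31, set 3) → MISS  vc=[21, 27]
10: 0x2f (blk 11, set 3) → MISS  vc=[21, 27, 31]
11: 0x55 (blk 21, set 1) → VC-HIT  vc=[9, 27, 31]

VC = [9, 27, 31]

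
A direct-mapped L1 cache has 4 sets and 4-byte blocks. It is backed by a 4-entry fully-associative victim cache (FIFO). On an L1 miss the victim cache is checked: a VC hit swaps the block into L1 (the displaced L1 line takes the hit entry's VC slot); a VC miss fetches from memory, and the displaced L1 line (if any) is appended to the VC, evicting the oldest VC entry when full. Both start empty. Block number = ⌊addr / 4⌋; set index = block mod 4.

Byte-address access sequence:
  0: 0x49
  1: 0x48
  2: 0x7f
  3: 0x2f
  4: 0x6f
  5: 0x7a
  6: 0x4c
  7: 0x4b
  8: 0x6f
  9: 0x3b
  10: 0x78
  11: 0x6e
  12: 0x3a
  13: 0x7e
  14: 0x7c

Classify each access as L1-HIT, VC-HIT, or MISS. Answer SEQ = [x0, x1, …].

SEQ = [MISS, L1-HIT, MISS, MISS, MISS, MISS, MISS, VC-HIT, VC-HIT, MISS, VC-HIT, L1-HIT, VC-HIT, MISS, L1-HIT]

#0 0x49→b18/s2 MISS; vc=[]
#1 0x48→b18/s2 L1-HIT; vc=[]
#2 0x7f→b31/s3 MISS; vc=[]
#3 0x2f→b11/s3 MISS; vc=[31]
#4 0x6f→b27/s3 MISS; vc=[31,11]
#5 0x7a→b30/s2 MISS; vc=[31,11,18]
#6 0x4c→b19/s3 MISS; vc=[31,11,18,27]
#7 0x4b→b18/s2 VC-HIT; vc=[31,11,30,27]
#8 0x6f→b27/s3 VC-HIT; vc=[31,11,30,19]
#9 0x3b→b14/s2 MISS; vc=[11,30,19,18]
#10 0x78→b30/s2 VC-HIT; vc=[11,14,19,18]
#11 0x6e→b27/s3 L1-HIT; vc=[11,14,19,18]
#12 0x3a→b14/s2 VC-HIT; vc=[11,30,19,18]
#13 0x7e→b31/s3 MISS; vc=[30,19,18,27]
#14 0x7c→b31/s3 L1-HIT; vc=[30,19,18,27]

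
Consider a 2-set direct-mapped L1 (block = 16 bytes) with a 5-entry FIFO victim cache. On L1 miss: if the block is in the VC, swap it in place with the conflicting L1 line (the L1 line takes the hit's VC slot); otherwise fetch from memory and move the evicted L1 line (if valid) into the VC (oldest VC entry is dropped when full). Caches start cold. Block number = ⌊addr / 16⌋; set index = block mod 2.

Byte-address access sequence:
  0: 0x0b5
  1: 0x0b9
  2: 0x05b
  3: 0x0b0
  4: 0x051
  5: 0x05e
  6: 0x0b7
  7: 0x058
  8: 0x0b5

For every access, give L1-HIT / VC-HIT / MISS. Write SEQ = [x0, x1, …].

SEQ = [MISS, L1-HIT, MISS, VC-HIT, VC-HIT, L1-HIT, VC-HIT, VC-HIT, VC-HIT]

0: 0xb5 (blk 11, set 1) → MISS  vc=[]
1: 0xb9 (blk 11, set 1) → L1-HIT  vc=[]
2: 0x5b (blk 5, set 1) → MISS  vc=[11]
3: 0xb0 (blk 11, set 1) → VC-HIT  vc=[5]
4: 0x51 (blk 5, set 1) → VC-HIT  vc=[11]
5: 0x5e (blk 5, set 1) → L1-HIT  vc=[11]
6: 0xb7 (blk 11, set 1) → VC-HIT  vc=[5]
7: 0x58 (blk 5, set 1) → VC-HIT  vc=[11]
8: 0xb5 (blk 11, set 1) → VC-HIT  vc=[5]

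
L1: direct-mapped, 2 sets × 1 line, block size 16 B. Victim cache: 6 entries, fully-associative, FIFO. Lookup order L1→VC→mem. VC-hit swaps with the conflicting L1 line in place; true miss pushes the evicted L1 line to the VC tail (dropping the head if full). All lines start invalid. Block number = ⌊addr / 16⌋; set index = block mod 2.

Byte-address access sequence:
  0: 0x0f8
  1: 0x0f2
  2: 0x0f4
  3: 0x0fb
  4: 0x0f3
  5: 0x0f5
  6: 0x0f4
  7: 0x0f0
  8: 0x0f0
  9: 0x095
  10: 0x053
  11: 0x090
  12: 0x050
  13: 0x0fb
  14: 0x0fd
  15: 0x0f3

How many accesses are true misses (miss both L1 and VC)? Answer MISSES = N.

0: 0xf8 (blk 15, set 1) → MISS  vc=[]
1: 0xf2 (blk 15, set 1) → L1-HIT  vc=[]
2: 0xf4 (blk 15, set 1) → L1-HIT  vc=[]
3: 0xfb (blk 15, set 1) → L1-HIT  vc=[]
4: 0xf3 (blk 15, set 1) → L1-HIT  vc=[]
5: 0xf5 (blk 15, set 1) → L1-HIT  vc=[]
6: 0xf4 (blk 15, set 1) → L1-HIT  vc=[]
7: 0xf0 (blk 15, set 1) → L1-HIT  vc=[]
8: 0xf0 (blk 15, set 1) → L1-HIT  vc=[]
9: 0x95 (blk 9, set 1) → MISS  vc=[15]
10: 0x53 (blk 5, set 1) → MISS  vc=[15, 9]
11: 0x90 (blk 9, set 1) → VC-HIT  vc=[15, 5]
12: 0x50 (blk 5, set 1) → VC-HIT  vc=[15, 9]
13: 0xfb (blk 15, set 1) → VC-HIT  vc=[5, 9]
14: 0xfd (blk 15, set 1) → L1-HIT  vc=[5, 9]
15: 0xf3 (blk 15, set 1) → L1-HIT  vc=[5, 9]

MISSES = 3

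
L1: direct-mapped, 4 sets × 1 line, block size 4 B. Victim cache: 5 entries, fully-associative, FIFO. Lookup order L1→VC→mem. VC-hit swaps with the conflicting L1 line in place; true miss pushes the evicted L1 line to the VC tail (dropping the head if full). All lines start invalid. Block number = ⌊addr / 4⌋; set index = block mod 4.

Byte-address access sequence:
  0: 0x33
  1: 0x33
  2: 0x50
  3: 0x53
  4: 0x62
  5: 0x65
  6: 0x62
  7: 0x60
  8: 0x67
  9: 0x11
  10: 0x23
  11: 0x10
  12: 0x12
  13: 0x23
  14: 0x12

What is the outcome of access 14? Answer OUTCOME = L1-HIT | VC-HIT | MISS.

OUTCOME = VC-HIT

0: 0x33 (blk 12, set 0) → MISS  vc=[]
1: 0x33 (blk 12, set 0) → L1-HIT  vc=[]
2: 0x50 (blk 20, set 0) → MISS  vc=[12]
3: 0x53 (blk 20, set 0) → L1-HIT  vc=[12]
4: 0x62 (blk 24, set 0) → MISS  vc=[12, 20]
5: 0x65 (blk 25, set 1) → MISS  vc=[12, 20]
6: 0x62 (blk 24, set 0) → L1-HIT  vc=[12, 20]
7: 0x60 (blk 24, set 0) → L1-HIT  vc=[12, 20]
8: 0x67 (blk 25, set 1) → L1-HIT  vc=[12, 20]
9: 0x11 (blk 4, set 0) → MISS  vc=[12, 20, 24]
10: 0x23 (blk 8, set 0) → MISS  vc=[12, 20, 24, 4]
11: 0x10 (blk 4, set 0) → VC-HIT  vc=[12, 20, 24, 8]
12: 0x12 (blk 4, set 0) → L1-HIT  vc=[12, 20, 24, 8]
13: 0x23 (blk 8, set 0) → VC-HIT  vc=[12, 20, 24, 4]
14: 0x12 (blk 4, set 0) → VC-HIT  vc=[12, 20, 24, 8]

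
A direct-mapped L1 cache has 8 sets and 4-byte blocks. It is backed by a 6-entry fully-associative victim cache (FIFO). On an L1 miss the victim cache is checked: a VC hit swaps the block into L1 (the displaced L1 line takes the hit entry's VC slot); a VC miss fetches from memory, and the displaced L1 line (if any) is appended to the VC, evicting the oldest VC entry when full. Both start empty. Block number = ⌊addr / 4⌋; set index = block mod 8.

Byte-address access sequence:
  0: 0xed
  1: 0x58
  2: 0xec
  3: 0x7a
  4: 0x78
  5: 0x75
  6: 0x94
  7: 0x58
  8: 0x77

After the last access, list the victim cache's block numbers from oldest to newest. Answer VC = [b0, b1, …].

  [0] addr=0xed blk=59 s=3: MISS | VC []
  [1] addr=0x58 blk=22 s=6: MISS | VC []
  [2] addr=0xec blk=59 s=3: L1-HIT | VC []
  [3] addr=0x7a blk=30 s=6: MISS | VC [22]
  [4] addr=0x78 blk=30 s=6: L1-HIT | VC [22]
  [5] addr=0x75 blk=29 s=5: MISS | VC [22]
  [6] addr=0x94 blk=37 s=5: MISS | VC [22, 29]
  [7] addr=0x58 blk=22 s=6: VC-HIT | VC [30, 29]
  [8] addr=0x77 blk=29 s=5: VC-HIT | VC [30, 37]

VC = [30, 37]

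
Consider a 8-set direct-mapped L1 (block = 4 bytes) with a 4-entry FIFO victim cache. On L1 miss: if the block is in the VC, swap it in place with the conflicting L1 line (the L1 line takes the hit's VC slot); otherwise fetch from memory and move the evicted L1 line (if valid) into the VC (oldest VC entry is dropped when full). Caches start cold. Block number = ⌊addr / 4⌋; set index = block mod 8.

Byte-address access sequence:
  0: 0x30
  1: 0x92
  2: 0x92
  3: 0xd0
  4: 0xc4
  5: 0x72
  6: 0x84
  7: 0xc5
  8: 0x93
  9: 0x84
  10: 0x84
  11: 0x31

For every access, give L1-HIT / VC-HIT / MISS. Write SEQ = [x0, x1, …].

SEQ = [MISS, MISS, L1-HIT, MISS, MISS, MISS, MISS, VC-HIT, VC-HIT, VC-HIT, L1-HIT, VC-HIT]

#0 0x30→b12/s4 MISS; vc=[]
#1 0x92→b36/s4 MISS; vc=[12]
#2 0x92→b36/s4 L1-HIT; vc=[12]
#3 0xd0→b52/s4 MISS; vc=[12,36]
#4 0xc4→b49/s1 MISS; vc=[12,36]
#5 0x72→b28/s4 MISS; vc=[12,36,52]
#6 0x84→b33/s1 MISS; vc=[12,36,52,49]
#7 0xc5→b49/s1 VC-HIT; vc=[12,36,52,33]
#8 0x93→b36/s4 VC-HIT; vc=[12,28,52,33]
#9 0x84→b33/s1 VC-HIT; vc=[12,28,52,49]
#10 0x84→b33/s1 L1-HIT; vc=[12,28,52,49]
#11 0x31→b12/s4 VC-HIT; vc=[36,28,52,49]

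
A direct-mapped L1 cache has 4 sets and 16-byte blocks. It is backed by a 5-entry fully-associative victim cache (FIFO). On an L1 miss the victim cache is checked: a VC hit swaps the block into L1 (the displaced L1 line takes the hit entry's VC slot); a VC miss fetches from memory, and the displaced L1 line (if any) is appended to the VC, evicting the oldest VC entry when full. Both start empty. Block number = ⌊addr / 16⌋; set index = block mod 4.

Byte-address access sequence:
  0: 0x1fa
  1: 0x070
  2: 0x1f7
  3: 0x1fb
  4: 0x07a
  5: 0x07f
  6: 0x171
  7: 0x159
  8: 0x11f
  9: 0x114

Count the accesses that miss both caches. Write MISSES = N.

MISSES = 5

#0 0x1fa→b31/s3 MISS; vc=[]
#1 0x70→b7/s3 MISS; vc=[31]
#2 0x1f7→b31/s3 VC-HIT; vc=[7]
#3 0x1fb→b31/s3 L1-HIT; vc=[7]
#4 0x7a→b7/s3 VC-HIT; vc=[31]
#5 0x7f→b7/s3 L1-HIT; vc=[31]
#6 0x171→b23/s3 MISS; vc=[31,7]
#7 0x159→b21/s1 MISS; vc=[31,7]
#8 0x11f→b17/s1 MISS; vc=[31,7,21]
#9 0x114→b17/s1 L1-HIT; vc=[31,7,21]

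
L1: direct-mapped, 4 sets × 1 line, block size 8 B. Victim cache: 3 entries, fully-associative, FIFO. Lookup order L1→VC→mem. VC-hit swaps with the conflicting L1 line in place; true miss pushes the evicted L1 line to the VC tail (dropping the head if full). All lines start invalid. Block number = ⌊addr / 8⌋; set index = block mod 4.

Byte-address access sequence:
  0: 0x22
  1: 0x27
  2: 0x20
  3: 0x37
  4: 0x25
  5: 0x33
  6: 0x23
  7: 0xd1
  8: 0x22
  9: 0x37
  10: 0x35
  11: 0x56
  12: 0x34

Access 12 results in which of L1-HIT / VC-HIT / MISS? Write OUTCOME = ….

  [0] addr=0x22 blk=4 s=0: MISS | VC []
  [1] addr=0x27 blk=4 s=0: L1-HIT | VC []
  [2] addr=0x20 blk=4 s=0: L1-HIT | VC []
  [3] addr=0x37 blk=6 s=2: MISS | VC []
  [4] addr=0x25 blk=4 s=0: L1-HIT | VC []
  [5] addr=0x33 blk=6 s=2: L1-HIT | VC []
  [6] addr=0x23 blk=4 s=0: L1-HIT | VC []
  [7] addr=0xd1 blk=26 s=2: MISS | VC [6]
  [8] addr=0x22 blk=4 s=0: L1-HIT | VC [6]
  [9] addr=0x37 blk=6 s=2: VC-HIT | VC [26]
  [10] addr=0x35 blk=6 s=2: L1-HIT | VC [26]
  [11] addr=0x56 blk=10 s=2: MISS | VC [26, 6]
  [12] addr=0x34 blk=6 s=2: VC-HIT | VC [26, 10]

OUTCOME = VC-HIT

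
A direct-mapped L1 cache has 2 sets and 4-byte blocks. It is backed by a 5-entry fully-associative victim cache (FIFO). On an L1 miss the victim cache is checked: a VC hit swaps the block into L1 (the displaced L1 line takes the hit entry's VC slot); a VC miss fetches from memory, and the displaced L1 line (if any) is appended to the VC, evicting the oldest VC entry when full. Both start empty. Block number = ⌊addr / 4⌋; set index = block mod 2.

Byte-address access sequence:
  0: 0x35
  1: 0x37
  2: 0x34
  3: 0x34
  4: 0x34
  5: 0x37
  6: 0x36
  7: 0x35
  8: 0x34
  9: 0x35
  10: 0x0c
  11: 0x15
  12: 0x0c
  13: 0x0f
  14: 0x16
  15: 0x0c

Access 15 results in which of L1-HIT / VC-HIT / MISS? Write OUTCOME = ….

OUTCOME = VC-HIT

  [0] addr=0x35 blk=13 s=1: MISS | VC []
  [1] addr=0x37 blk=13 s=1: L1-HIT | VC []
  [2] addr=0x34 blk=13 s=1: L1-HIT | VC []
  [3] addr=0x34 blk=13 s=1: L1-HIT | VC []
  [4] addr=0x34 blk=13 s=1: L1-HIT | VC []
  [5] addr=0x37 blk=13 s=1: L1-HIT | VC []
  [6] addr=0x36 blk=13 s=1: L1-HIT | VC []
  [7] addr=0x35 blk=13 s=1: L1-HIT | VC []
  [8] addr=0x34 blk=13 s=1: L1-HIT | VC []
  [9] addr=0x35 blk=13 s=1: L1-HIT | VC []
  [10] addr=0xc blk=3 s=1: MISS | VC [13]
  [11] addr=0x15 blk=5 s=1: MISS | VC [13, 3]
  [12] addr=0xc blk=3 s=1: VC-HIT | VC [13, 5]
  [13] addr=0xf blk=3 s=1: L1-HIT | VC [13, 5]
  [14] addr=0x16 blk=5 s=1: VC-HIT | VC [13, 3]
  [15] addr=0xc blk=3 s=1: VC-HIT | VC [13, 5]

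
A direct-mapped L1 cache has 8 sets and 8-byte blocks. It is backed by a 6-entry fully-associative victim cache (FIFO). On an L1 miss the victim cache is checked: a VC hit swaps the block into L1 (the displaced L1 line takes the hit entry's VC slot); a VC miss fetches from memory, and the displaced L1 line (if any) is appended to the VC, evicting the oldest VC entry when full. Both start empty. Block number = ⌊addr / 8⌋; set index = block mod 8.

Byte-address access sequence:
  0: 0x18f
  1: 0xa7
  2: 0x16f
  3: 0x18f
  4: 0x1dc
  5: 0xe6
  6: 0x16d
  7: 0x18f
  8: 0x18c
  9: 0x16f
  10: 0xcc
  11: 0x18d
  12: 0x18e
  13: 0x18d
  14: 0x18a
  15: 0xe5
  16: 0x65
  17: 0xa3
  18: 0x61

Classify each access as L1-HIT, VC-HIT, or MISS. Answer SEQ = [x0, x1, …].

#0 0x18f→b49/s1 MISS; vc=[]
#1 0xa7→b20/s4 MISS; vc=[]
#2 0x16f→b45/s5 MISS; vc=[]
#3 0x18f→b49/s1 L1-HIT; vc=[]
#4 0x1dc→b59/s3 MISS; vc=[]
#5 0xe6→b28/s4 MISS; vc=[20]
#6 0x16d→b45/s5 L1-HIT; vc=[20]
#7 0x18f→b49/s1 L1-HIT; vc=[20]
#8 0x18c→b49/s1 L1-HIT; vc=[20]
#9 0x16f→b45/s5 L1-HIT; vc=[20]
#10 0xcc→b25/s1 MISS; vc=[20,49]
#11 0x18d→b49/s1 VC-HIT; vc=[20,25]
#12 0x18e→b49/s1 L1-HIT; vc=[20,25]
#13 0x18d→b49/s1 L1-HIT; vc=[20,25]
#14 0x18a→b49/s1 L1-HIT; vc=[20,25]
#15 0xe5→b28/s4 L1-HIT; vc=[20,25]
#16 0x65→b12/s4 MISS; vc=[20,25,28]
#17 0xa3→b20/s4 VC-HIT; vc=[12,25,28]
#18 0x61→b12/s4 VC-HIT; vc=[20,25,28]

SEQ = [MISS, MISS, MISS, L1-HIT, MISS, MISS, L1-HIT, L1-HIT, L1-HIT, L1-HIT, MISS, VC-HIT, L1-HIT, L1-HIT, L1-HIT, L1-HIT, MISS, VC-HIT, VC-HIT]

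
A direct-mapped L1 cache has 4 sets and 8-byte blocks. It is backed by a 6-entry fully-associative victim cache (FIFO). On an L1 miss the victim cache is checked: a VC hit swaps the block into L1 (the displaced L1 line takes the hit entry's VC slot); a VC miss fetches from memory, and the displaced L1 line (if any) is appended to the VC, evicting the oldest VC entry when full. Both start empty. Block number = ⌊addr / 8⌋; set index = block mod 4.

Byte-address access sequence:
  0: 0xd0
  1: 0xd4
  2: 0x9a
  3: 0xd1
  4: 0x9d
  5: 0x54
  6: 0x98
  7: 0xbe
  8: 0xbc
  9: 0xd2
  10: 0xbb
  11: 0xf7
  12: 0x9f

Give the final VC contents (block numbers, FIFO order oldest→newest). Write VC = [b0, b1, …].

0: 0xd0 (blk 26, set 2) → MISS  vc=[]
1: 0xd4 (blk 26, set 2) → L1-HIT  vc=[]
2: 0x9a (blk 19, set 3) → MISS  vc=[]
3: 0xd1 (blk 26, set 2) → L1-HIT  vc=[]
4: 0x9d (blk 19, set 3) → L1-HIT  vc=[]
5: 0x54 (blk 10, set 2) → MISS  vc=[26]
6: 0x98 (blk 19, set 3) → L1-HIT  vc=[26]
7: 0xbe (blk 23, set 3) → MISS  vc=[26, 19]
8: 0xbc (blk 23, set 3) → L1-HIT  vc=[26, 19]
9: 0xd2 (blk 26, set 2) → VC-HIT  vc=[10, 19]
10: 0xbb (blk 23, set 3) → L1-HIT  vc=[10, 19]
11: 0xf7 (blk 30, set 2) → MISS  vc=[10, 19, 26]
12: 0x9f (blk 19, set 3) → VC-HIT  vc=[10, 23, 26]

VC = [10, 23, 26]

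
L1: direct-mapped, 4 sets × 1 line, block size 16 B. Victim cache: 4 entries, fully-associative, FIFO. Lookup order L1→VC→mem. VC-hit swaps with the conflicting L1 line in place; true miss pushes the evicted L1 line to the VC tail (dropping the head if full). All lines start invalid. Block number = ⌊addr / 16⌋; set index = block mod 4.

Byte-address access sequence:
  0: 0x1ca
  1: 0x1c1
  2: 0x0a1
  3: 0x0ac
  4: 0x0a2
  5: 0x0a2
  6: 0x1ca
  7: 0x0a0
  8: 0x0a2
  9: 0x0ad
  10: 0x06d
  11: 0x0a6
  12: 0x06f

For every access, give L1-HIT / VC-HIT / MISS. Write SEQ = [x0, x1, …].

#0 0x1ca→b28/s0 MISS; vc=[]
#1 0x1c1→b28/s0 L1-HIT; vc=[]
#2 0xa1→b10/s2 MISS; vc=[]
#3 0xac→b10/s2 L1-HIT; vc=[]
#4 0xa2→b10/s2 L1-HIT; vc=[]
#5 0xa2→b10/s2 L1-HIT; vc=[]
#6 0x1ca→b28/s0 L1-HIT; vc=[]
#7 0xa0→b10/s2 L1-HIT; vc=[]
#8 0xa2→b10/s2 L1-HIT; vc=[]
#9 0xad→b10/s2 L1-HIT; vc=[]
#10 0x6d→b6/s2 MISS; vc=[10]
#11 0xa6→b10/s2 VC-HIT; vc=[6]
#12 0x6f→b6/s2 VC-HIT; vc=[10]

SEQ = [MISS, L1-HIT, MISS, L1-HIT, L1-HIT, L1-HIT, L1-HIT, L1-HIT, L1-HIT, L1-HIT, MISS, VC-HIT, VC-HIT]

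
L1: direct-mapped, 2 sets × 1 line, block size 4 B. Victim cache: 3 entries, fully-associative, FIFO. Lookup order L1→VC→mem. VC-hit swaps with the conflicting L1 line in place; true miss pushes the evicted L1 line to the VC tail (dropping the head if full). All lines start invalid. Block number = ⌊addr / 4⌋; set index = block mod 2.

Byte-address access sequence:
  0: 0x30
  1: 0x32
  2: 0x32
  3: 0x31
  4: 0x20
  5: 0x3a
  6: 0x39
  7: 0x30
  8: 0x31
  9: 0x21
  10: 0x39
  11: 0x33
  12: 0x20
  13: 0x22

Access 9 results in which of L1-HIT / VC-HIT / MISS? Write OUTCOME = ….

#0 0x30→b12/s0 MISS; vc=[]
#1 0x32→b12/s0 L1-HIT; vc=[]
#2 0x32→b12/s0 L1-HIT; vc=[]
#3 0x31→b12/s0 L1-HIT; vc=[]
#4 0x20→b8/s0 MISS; vc=[12]
#5 0x3a→b14/s0 MISS; vc=[12,8]
#6 0x39→b14/s0 L1-HIT; vc=[12,8]
#7 0x30→b12/s0 VC-HIT; vc=[14,8]
#8 0x31→b12/s0 L1-HIT; vc=[14,8]
#9 0x21→b8/s0 VC-HIT; vc=[14,12]
#10 0x39→b14/s0 VC-HIT; vc=[8,12]
#11 0x33→b12/s0 VC-HIT; vc=[8,14]
#12 0x20→b8/s0 VC-HIT; vc=[12,14]
#13 0x22→b8/s0 L1-HIT; vc=[12,14]

OUTCOME = VC-HIT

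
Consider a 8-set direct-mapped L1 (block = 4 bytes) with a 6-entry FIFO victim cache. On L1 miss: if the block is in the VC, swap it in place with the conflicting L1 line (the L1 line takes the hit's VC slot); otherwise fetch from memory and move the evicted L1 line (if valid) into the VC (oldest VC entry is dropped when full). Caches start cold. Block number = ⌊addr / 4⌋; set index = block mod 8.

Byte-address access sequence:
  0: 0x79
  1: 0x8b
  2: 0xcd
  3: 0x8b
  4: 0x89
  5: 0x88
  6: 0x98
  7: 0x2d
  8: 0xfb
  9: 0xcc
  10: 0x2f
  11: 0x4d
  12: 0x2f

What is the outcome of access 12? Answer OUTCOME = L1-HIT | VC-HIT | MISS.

#0 0x79→b30/s6 MISS; vc=[]
#1 0x8b→b34/s2 MISS; vc=[]
#2 0xcd→b51/s3 MISS; vc=[]
#3 0x8b→b34/s2 L1-HIT; vc=[]
#4 0x89→b34/s2 L1-HIT; vc=[]
#5 0x88→b34/s2 L1-HIT; vc=[]
#6 0x98→b38/s6 MISS; vc=[30]
#7 0x2d→b11/s3 MISS; vc=[30,51]
#8 0xfb→b62/s6 MISS; vc=[30,51,38]
#9 0xcc→b51/s3 VC-HIT; vc=[30,11,38]
#10 0x2f→b11/s3 VC-HIT; vc=[30,51,38]
#11 0x4d→b19/s3 MISS; vc=[30,51,38,11]
#12 0x2f→b11/s3 VC-HIT; vc=[30,51,38,19]

OUTCOME = VC-HIT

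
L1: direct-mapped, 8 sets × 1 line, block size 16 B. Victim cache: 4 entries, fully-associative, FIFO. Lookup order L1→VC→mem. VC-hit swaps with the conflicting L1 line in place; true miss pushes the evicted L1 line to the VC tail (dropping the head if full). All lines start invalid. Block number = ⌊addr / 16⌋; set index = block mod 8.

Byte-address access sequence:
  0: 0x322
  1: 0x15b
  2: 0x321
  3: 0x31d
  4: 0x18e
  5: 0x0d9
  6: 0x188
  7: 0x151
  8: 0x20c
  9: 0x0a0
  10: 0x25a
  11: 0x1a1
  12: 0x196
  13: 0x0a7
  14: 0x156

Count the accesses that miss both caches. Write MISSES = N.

MISSES = 10

#0 0x322→b50/s2 MISS; vc=[]
#1 0x15b→b21/s5 MISS; vc=[]
#2 0x321→b50/s2 L1-HIT; vc=[]
#3 0x31d→b49/s1 MISS; vc=[]
#4 0x18e→b24/s0 MISS; vc=[]
#5 0xd9→b13/s5 MISS; vc=[21]
#6 0x188→b24/s0 L1-HIT; vc=[21]
#7 0x151→b21/s5 VC-HIT; vc=[13]
#8 0x20c→b32/s0 MISS; vc=[13,24]
#9 0xa0→b10/s2 MISS; vc=[13,24,50]
#10 0x25a→b37/s5 MISS; vc=[13,24,50,21]
#11 0x1a1→b26/s2 MISS; vc=[24,50,21,10]
#12 0x196→b25/s1 MISS; vc=[50,21,10,49]
#13 0xa7→b10/s2 VC-HIT; vc=[50,21,26,49]
#14 0x156→b21/s5 VC-HIT; vc=[50,37,26,49]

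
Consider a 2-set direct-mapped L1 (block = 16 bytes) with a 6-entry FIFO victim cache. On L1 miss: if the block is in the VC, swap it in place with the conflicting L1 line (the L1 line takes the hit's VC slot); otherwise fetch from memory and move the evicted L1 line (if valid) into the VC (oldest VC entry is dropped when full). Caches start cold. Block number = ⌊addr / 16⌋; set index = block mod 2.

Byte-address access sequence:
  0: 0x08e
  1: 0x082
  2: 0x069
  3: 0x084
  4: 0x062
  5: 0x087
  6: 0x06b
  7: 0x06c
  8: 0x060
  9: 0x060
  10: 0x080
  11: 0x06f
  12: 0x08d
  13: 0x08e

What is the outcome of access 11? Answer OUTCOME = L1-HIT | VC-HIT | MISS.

0: 0x8e (blk 8, set 0) → MISS  vc=[]
1: 0x82 (blk 8, set 0) → L1-HIT  vc=[]
2: 0x69 (blk 6, set 0) → MISS  vc=[8]
3: 0x84 (blk 8, set 0) → VC-HIT  vc=[6]
4: 0x62 (blk 6, set 0) → VC-HIT  vc=[8]
5: 0x87 (blk 8, set 0) → VC-HIT  vc=[6]
6: 0x6b (blk 6, set 0) → VC-HIT  vc=[8]
7: 0x6c (blk 6, set 0) → L1-HIT  vc=[8]
8: 0x60 (blk 6, set 0) → L1-HIT  vc=[8]
9: 0x60 (blk 6, set 0) → L1-HIT  vc=[8]
10: 0x80 (blk 8, set 0) → VC-HIT  vc=[6]
11: 0x6f (blk 6, set 0) → VC-HIT  vc=[8]
12: 0x8d (blk 8, set 0) → VC-HIT  vc=[6]
13: 0x8e (blk 8, set 0) → L1-HIT  vc=[6]

OUTCOME = VC-HIT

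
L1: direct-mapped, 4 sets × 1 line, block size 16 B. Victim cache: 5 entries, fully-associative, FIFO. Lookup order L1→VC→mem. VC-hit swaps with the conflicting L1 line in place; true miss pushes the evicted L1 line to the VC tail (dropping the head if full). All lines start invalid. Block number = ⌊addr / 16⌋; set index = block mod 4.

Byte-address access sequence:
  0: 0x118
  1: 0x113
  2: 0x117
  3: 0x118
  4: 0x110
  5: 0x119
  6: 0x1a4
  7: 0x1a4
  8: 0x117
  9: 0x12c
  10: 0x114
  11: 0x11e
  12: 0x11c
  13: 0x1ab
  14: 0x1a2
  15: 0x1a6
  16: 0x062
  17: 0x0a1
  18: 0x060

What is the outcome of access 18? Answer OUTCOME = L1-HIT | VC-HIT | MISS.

OUTCOME = VC-HIT

  [0] addr=0x118 blk=17 s=1: MISS | VC []
  [1] addr=0x113 blk=17 s=1: L1-HIT | VC []
  [2] addr=0x117 blk=17 s=1: L1-HIT | VC []
  [3] addr=0x118 blk=17 s=1: L1-HIT | VC []
  [4] addr=0x110 blk=17 s=1: L1-HIT | VC []
  [5] addr=0x119 blk=17 s=1: L1-HIT | VC []
  [6] addr=0x1a4 blk=26 s=2: MISS | VC []
  [7] addr=0x1a4 blk=26 s=2: L1-HIT | VC []
  [8] addr=0x117 blk=17 s=1: L1-HIT | VC []
  [9] addr=0x12c blk=18 s=2: MISS | VC [26]
  [10] addr=0x114 blk=17 s=1: L1-HIT | VC [26]
  [11] addr=0x11e blk=17 s=1: L1-HIT | VC [26]
  [12] addr=0x11c blk=17 s=1: L1-HIT | VC [26]
  [13] addr=0x1ab blk=26 s=2: VC-HIT | VC [18]
  [14] addr=0x1a2 blk=26 s=2: L1-HIT | VC [18]
  [15] addr=0x1a6 blk=26 s=2: L1-HIT | VC [18]
  [16] addr=0x62 blk=6 s=2: MISS | VC [18, 26]
  [17] addr=0xa1 blk=10 s=2: MISS | VC [18, 26, 6]
  [18] addr=0x60 blk=6 s=2: VC-HIT | VC [18, 26, 10]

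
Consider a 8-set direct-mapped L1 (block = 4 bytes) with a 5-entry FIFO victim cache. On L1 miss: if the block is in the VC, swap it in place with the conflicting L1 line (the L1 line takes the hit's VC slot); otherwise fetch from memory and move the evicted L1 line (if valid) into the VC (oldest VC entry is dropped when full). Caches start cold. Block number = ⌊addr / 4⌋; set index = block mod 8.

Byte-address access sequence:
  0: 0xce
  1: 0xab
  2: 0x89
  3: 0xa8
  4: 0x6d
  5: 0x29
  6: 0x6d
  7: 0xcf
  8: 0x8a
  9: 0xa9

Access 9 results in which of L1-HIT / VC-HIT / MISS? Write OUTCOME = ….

0: 0xce (blk 51, set 3) → MISS  vc=[]
1: 0xab (blk 42, set 2) → MISS  vc=[]
2: 0x89 (blk 34, set 2) → MISS  vc=[42]
3: 0xa8 (blk 42, set 2) → VC-HIT  vc=[34]
4: 0x6d (blk 27, set 3) → MISS  vc=[34, 51]
5: 0x29 (blk 10, set 2) → MISS  vc=[34, 51, 42]
6: 0x6d (blk 27, set 3) → L1-HIT  vc=[34, 51, 42]
7: 0xcf (blk 51, set 3) → VC-HIT  vc=[34, 27, 42]
8: 0x8a (blk 34, set 2) → VC-HIT  vc=[10, 27, 42]
9: 0xa9 (blk 42, set 2) → VC-HIT  vc=[10, 27, 34]

OUTCOME = VC-HIT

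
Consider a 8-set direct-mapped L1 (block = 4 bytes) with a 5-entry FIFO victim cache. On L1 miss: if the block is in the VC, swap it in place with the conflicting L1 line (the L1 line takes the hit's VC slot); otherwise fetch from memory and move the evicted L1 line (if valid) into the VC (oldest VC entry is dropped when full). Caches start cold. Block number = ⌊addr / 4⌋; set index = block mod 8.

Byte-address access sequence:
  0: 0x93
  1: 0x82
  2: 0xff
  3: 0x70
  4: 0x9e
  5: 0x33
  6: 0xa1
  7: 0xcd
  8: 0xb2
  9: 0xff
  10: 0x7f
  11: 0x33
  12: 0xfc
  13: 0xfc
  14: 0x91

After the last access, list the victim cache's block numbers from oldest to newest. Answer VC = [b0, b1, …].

VC = [28, 32, 44, 31, 12]

0: 0x93 (blk 36, set 4) → MISS  vc=[]
1: 0x82 (blk 32, set 0) → MISS  vc=[]
2: 0xff (blk 63, set 7) → MISS  vc=[]
3: 0x70 (blk 28, set 4) → MISS  vc=[36]
4: 0x9e (blk 39, set 7) → MISS  vc=[36, 63]
5: 0x33 (blk 12, set 4) → MISS  vc=[36, 63, 28]
6: 0xa1 (blk 40, set 0) → MISS  vc=[36, 63, 28, 32]
7: 0xcd (blk 51, set 3) → MISS  vc=[36, 63, 28, 32]
8: 0xb2 (blk 44, set 4) → MISS  vc=[36, 63, 28, 32, 12]
9: 0xff (blk 63, set 7) → VC-HIT  vc=[36, 39, 28, 32, 12]
10: 0x7f (blk 31, set 7) → MISS  vc=[39, 28, 32, 12, 63]
11: 0x33 (blk 12, set 4) → VC-HIT  vc=[39, 28, 32, 44, 63]
12: 0xfc (blk 63, set 7) → VC-HIT  vc=[39, 28, 32, 44, 31]
13: 0xfc (blk 63, set 7) → L1-HIT  vc=[39, 28, 32, 44, 31]
14: 0x91 (blk 36, set 4) → MISS  vc=[28, 32, 44, 31, 12]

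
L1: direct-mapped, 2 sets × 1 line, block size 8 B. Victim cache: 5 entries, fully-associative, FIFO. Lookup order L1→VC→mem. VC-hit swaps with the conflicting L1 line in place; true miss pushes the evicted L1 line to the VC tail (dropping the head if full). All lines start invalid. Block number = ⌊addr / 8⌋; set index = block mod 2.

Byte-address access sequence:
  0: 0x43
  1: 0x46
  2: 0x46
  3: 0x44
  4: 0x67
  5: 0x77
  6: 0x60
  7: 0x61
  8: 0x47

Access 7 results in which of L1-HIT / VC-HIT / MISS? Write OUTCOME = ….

OUTCOME = L1-HIT

  [0] addr=0x43 blk=8 s=0: MISS | VC []
  [1] addr=0x46 blk=8 s=0: L1-HIT | VC []
  [2] addr=0x46 blk=8 s=0: L1-HIT | VC []
  [3] addr=0x44 blk=8 s=0: L1-HIT | VC []
  [4] addr=0x67 blk=12 s=0: MISS | VC [8]
  [5] addr=0x77 blk=14 s=0: MISS | VC [8, 12]
  [6] addr=0x60 blk=12 s=0: VC-HIT | VC [8, 14]
  [7] addr=0x61 blk=12 s=0: L1-HIT | VC [8, 14]
  [8] addr=0x47 blk=8 s=0: VC-HIT | VC [12, 14]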